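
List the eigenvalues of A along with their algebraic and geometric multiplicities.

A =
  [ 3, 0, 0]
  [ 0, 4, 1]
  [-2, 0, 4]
λ = 3: alg = 1, geom = 1; λ = 4: alg = 2, geom = 1

Step 1 — factor the characteristic polynomial to read off the algebraic multiplicities:
  χ_A(x) = (x - 4)^2*(x - 3)

Step 2 — compute geometric multiplicities via the rank-nullity identity g(λ) = n − rank(A − λI):
  rank(A − (3)·I) = 2, so dim ker(A − (3)·I) = n − 2 = 1
  rank(A − (4)·I) = 2, so dim ker(A − (4)·I) = n − 2 = 1

Summary:
  λ = 3: algebraic multiplicity = 1, geometric multiplicity = 1
  λ = 4: algebraic multiplicity = 2, geometric multiplicity = 1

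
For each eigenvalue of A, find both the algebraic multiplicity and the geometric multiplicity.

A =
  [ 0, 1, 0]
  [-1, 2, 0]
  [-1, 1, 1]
λ = 1: alg = 3, geom = 2

Step 1 — factor the characteristic polynomial to read off the algebraic multiplicities:
  χ_A(x) = (x - 1)^3

Step 2 — compute geometric multiplicities via the rank-nullity identity g(λ) = n − rank(A − λI):
  rank(A − (1)·I) = 1, so dim ker(A − (1)·I) = n − 1 = 2

Summary:
  λ = 1: algebraic multiplicity = 3, geometric multiplicity = 2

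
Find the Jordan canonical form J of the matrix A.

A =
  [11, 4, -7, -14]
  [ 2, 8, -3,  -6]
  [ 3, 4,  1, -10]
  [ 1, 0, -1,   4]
J_3(6) ⊕ J_1(6)

The characteristic polynomial is
  det(x·I − A) = x^4 - 24*x^3 + 216*x^2 - 864*x + 1296 = (x - 6)^4

Eigenvalues and multiplicities (the geometric multiplicity of λ is n − rank(A − λI), which equals the number of Jordan blocks for λ):
  λ = 6: algebraic multiplicity = 4, geometric multiplicity = 2

Determining the block sizes for each eigenvalue:
  λ = 6: with am = 4 and gm = 2, the partition is not yet determined (e.g. several partitions of 4 into 2 parts exist). Let N = A − (6)·I. Computing rank(N^1) = 2, rank(N^2) = 1, rank(N^3) = 0; the number of blocks of size ≥ j is rank(N^{j−1}) − rank(N^j), giving [2, 1, 1]. So we have 1 block(s) of size 3, 1 block(s) of size 1 → block sizes [3, 1]

Assembling the blocks gives a Jordan form
J =
  [6, 1, 0, 0]
  [0, 6, 1, 0]
  [0, 0, 6, 0]
  [0, 0, 0, 6]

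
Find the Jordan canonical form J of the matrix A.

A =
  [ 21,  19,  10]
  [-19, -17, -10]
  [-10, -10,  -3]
J_1(-3) ⊕ J_2(2)

The characteristic polynomial is
  det(x·I − A) = x^3 - x^2 - 8*x + 12 = (x - 2)^2*(x + 3)

Eigenvalues and multiplicities (the geometric multiplicity of λ is n − rank(A − λI), which equals the number of Jordan blocks for λ):
  λ = -3: algebraic multiplicity = 1, geometric multiplicity = 1
  λ = 2: algebraic multiplicity = 2, geometric multiplicity = 1

Determining the block sizes for each eigenvalue:
  λ = -3: one block (gm = 1), so the single block has size am = 1 → block sizes [1]
  λ = 2: one block (gm = 1), so the single block has size am = 2 → block sizes [2]

Assembling the blocks gives a Jordan form
J =
  [-3, 0, 0]
  [ 0, 2, 1]
  [ 0, 0, 2]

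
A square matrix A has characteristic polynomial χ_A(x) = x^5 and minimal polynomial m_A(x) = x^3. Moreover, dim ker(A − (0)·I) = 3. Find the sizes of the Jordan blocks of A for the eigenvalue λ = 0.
Block sizes for λ = 0: [3, 1, 1]

Step 1 — from the characteristic polynomial, algebraic multiplicity of λ = 0 is 5. From dim ker(A − (0)·I) = 3, there are exactly 3 Jordan blocks for λ = 0.
Step 2 — from the minimal polynomial, the factor (x − 0)^3 tells us the largest block for λ = 0 has size 3.
Step 3 — with total size 5, 3 blocks, and largest block 3, the block sizes (in nonincreasing order) are [3, 1, 1].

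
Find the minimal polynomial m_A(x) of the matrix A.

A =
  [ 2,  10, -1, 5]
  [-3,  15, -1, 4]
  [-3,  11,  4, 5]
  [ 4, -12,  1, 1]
x^4 - 22*x^3 + 180*x^2 - 648*x + 864

The characteristic polynomial is χ_A(x) = (x - 6)^3*(x - 4), so the eigenvalues are known. The minimal polynomial is
  m_A(x) = Π_λ (x − λ)^{k_λ}
where k_λ is the size of the *largest* Jordan block for λ (equivalently, the smallest k with (A − λI)^k v = 0 for every generalised eigenvector v of λ).

  λ = 4: largest Jordan block has size 1, contributing (x − 4)
  λ = 6: largest Jordan block has size 3, contributing (x − 6)^3

So m_A(x) = (x - 6)^3*(x - 4) = x^4 - 22*x^3 + 180*x^2 - 648*x + 864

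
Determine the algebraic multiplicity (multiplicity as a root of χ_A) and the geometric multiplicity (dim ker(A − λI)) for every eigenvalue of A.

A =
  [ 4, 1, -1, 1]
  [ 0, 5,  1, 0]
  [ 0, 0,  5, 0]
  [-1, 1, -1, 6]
λ = 5: alg = 4, geom = 2

Step 1 — factor the characteristic polynomial to read off the algebraic multiplicities:
  χ_A(x) = (x - 5)^4

Step 2 — compute geometric multiplicities via the rank-nullity identity g(λ) = n − rank(A − λI):
  rank(A − (5)·I) = 2, so dim ker(A − (5)·I) = n − 2 = 2

Summary:
  λ = 5: algebraic multiplicity = 4, geometric multiplicity = 2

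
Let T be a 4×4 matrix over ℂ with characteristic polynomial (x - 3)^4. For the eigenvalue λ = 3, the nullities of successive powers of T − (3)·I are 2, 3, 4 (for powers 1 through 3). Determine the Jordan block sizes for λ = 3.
Block sizes for λ = 3: [3, 1]

From the dimensions of kernels of powers, the number of Jordan blocks of size at least j is d_j − d_{j−1} where d_j = dim ker(N^j) (with d_0 = 0). Computing the differences gives [2, 1, 1].
The number of blocks of size exactly k is (#blocks of size ≥ k) − (#blocks of size ≥ k + 1), so the partition is: 1 block(s) of size 1, 1 block(s) of size 3.
In nonincreasing order the block sizes are [3, 1].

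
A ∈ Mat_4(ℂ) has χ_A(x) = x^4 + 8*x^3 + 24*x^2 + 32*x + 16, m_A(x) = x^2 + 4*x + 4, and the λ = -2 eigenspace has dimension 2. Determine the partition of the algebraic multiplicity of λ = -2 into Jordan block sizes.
Block sizes for λ = -2: [2, 2]

Step 1 — from the characteristic polynomial, algebraic multiplicity of λ = -2 is 4. From dim ker(A − (-2)·I) = 2, there are exactly 2 Jordan blocks for λ = -2.
Step 2 — from the minimal polynomial, the factor (x + 2)^2 tells us the largest block for λ = -2 has size 2.
Step 3 — with total size 4, 2 blocks, and largest block 2, the block sizes (in nonincreasing order) are [2, 2].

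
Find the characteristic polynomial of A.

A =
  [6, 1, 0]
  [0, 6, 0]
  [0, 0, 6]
x^3 - 18*x^2 + 108*x - 216

Expanding det(x·I − A) (e.g. by cofactor expansion or by noting that A is similar to its Jordan form J, which has the same characteristic polynomial as A) gives
  χ_A(x) = x^3 - 18*x^2 + 108*x - 216
which factors as (x - 6)^3. The eigenvalues (with algebraic multiplicities) are λ = 6 with multiplicity 3.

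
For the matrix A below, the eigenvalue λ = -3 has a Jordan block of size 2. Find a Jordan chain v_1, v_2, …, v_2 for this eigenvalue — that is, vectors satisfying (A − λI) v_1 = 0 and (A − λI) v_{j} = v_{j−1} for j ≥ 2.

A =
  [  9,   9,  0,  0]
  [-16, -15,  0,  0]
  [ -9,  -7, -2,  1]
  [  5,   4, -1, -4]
A Jordan chain for λ = -3 of length 2:
v_1 = (12, -16, -9, 5)ᵀ
v_2 = (1, 0, 0, 0)ᵀ

Let N = A − (-3)·I. We want v_2 with N^2 v_2 = 0 but N^1 v_2 ≠ 0; then v_{j-1} := N · v_j for j = 2, …, 2.

Pick v_2 = (1, 0, 0, 0)ᵀ.
Then v_1 = N · v_2 = (12, -16, -9, 5)ᵀ.

Sanity check: (A − (-3)·I) v_1 = (0, 0, 0, 0)ᵀ = 0. ✓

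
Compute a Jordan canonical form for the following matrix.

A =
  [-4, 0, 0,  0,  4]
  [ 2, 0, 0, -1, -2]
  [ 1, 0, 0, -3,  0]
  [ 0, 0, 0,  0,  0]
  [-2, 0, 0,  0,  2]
J_1(-2) ⊕ J_2(0) ⊕ J_2(0)

The characteristic polynomial is
  det(x·I − A) = x^5 + 2*x^4 = x^4*(x + 2)

Eigenvalues and multiplicities (the geometric multiplicity of λ is n − rank(A − λI), which equals the number of Jordan blocks for λ):
  λ = -2: algebraic multiplicity = 1, geometric multiplicity = 1
  λ = 0: algebraic multiplicity = 4, geometric multiplicity = 2

Determining the block sizes for each eigenvalue:
  λ = -2: one block (gm = 1), so the single block has size am = 1 → block sizes [1]
  λ = 0: with am = 4 and gm = 2, the partition is not yet determined (e.g. several partitions of 4 into 2 parts exist). Let N = A − (0)·I. Computing rank(N^1) = 3, rank(N^2) = 1; the number of blocks of size ≥ j is rank(N^{j−1}) − rank(N^j), giving [2, 2]. So we have 2 block(s) of size 2 → block sizes [2, 2]

Assembling the blocks gives a Jordan form
J =
  [-2, 0, 0, 0, 0]
  [ 0, 0, 1, 0, 0]
  [ 0, 0, 0, 0, 0]
  [ 0, 0, 0, 0, 1]
  [ 0, 0, 0, 0, 0]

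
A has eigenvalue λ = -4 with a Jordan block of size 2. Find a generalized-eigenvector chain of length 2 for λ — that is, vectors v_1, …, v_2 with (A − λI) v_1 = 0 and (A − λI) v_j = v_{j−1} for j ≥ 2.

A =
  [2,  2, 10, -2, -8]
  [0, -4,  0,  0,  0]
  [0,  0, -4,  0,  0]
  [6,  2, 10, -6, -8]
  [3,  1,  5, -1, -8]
A Jordan chain for λ = -4 of length 2:
v_1 = (6, 0, 0, 6, 3)ᵀ
v_2 = (1, 0, 0, 0, 0)ᵀ

Let N = A − (-4)·I. We want v_2 with N^2 v_2 = 0 but N^1 v_2 ≠ 0; then v_{j-1} := N · v_j for j = 2, …, 2.

Pick v_2 = (1, 0, 0, 0, 0)ᵀ.
Then v_1 = N · v_2 = (6, 0, 0, 6, 3)ᵀ.

Sanity check: (A − (-4)·I) v_1 = (0, 0, 0, 0, 0)ᵀ = 0. ✓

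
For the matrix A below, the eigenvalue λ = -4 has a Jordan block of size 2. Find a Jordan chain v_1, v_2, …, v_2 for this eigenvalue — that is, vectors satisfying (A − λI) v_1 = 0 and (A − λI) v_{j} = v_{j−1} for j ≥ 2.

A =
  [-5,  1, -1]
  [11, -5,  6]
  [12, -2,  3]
A Jordan chain for λ = -4 of length 2:
v_1 = (1, -1, -2)ᵀ
v_2 = (0, 1, 0)ᵀ

Let N = A − (-4)·I. We want v_2 with N^2 v_2 = 0 but N^1 v_2 ≠ 0; then v_{j-1} := N · v_j for j = 2, …, 2.

Pick v_2 = (0, 1, 0)ᵀ.
Then v_1 = N · v_2 = (1, -1, -2)ᵀ.

Sanity check: (A − (-4)·I) v_1 = (0, 0, 0)ᵀ = 0. ✓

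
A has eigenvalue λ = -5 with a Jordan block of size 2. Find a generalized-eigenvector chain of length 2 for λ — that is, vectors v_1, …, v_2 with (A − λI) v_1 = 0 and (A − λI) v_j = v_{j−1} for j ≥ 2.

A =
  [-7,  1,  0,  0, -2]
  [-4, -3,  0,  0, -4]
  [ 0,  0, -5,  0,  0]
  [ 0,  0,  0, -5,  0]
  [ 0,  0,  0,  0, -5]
A Jordan chain for λ = -5 of length 2:
v_1 = (-2, -4, 0, 0, 0)ᵀ
v_2 = (1, 0, 0, 0, 0)ᵀ

Let N = A − (-5)·I. We want v_2 with N^2 v_2 = 0 but N^1 v_2 ≠ 0; then v_{j-1} := N · v_j for j = 2, …, 2.

Pick v_2 = (1, 0, 0, 0, 0)ᵀ.
Then v_1 = N · v_2 = (-2, -4, 0, 0, 0)ᵀ.

Sanity check: (A − (-5)·I) v_1 = (0, 0, 0, 0, 0)ᵀ = 0. ✓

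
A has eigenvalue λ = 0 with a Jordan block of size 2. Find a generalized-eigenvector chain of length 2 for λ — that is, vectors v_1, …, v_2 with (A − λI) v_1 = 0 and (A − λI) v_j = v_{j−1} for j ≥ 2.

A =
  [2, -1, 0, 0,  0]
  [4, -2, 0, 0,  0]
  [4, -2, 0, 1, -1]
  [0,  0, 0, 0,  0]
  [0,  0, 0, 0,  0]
A Jordan chain for λ = 0 of length 2:
v_1 = (2, 4, 4, 0, 0)ᵀ
v_2 = (1, 0, 0, 0, 0)ᵀ

Let N = A − (0)·I. We want v_2 with N^2 v_2 = 0 but N^1 v_2 ≠ 0; then v_{j-1} := N · v_j for j = 2, …, 2.

Pick v_2 = (1, 0, 0, 0, 0)ᵀ.
Then v_1 = N · v_2 = (2, 4, 4, 0, 0)ᵀ.

Sanity check: (A − (0)·I) v_1 = (0, 0, 0, 0, 0)ᵀ = 0. ✓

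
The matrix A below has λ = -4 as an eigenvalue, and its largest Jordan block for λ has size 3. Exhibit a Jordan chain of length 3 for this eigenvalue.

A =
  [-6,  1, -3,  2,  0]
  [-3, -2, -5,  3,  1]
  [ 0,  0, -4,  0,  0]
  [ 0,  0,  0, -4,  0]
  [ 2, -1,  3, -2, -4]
A Jordan chain for λ = -4 of length 3:
v_1 = (1, 2, 0, 0, -1)ᵀ
v_2 = (-2, -3, 0, 0, 2)ᵀ
v_3 = (1, 0, 0, 0, 0)ᵀ

Let N = A − (-4)·I. We want v_3 with N^3 v_3 = 0 but N^2 v_3 ≠ 0; then v_{j-1} := N · v_j for j = 3, …, 2.

Pick v_3 = (1, 0, 0, 0, 0)ᵀ.
Then v_2 = N · v_3 = (-2, -3, 0, 0, 2)ᵀ.
Then v_1 = N · v_2 = (1, 2, 0, 0, -1)ᵀ.

Sanity check: (A − (-4)·I) v_1 = (0, 0, 0, 0, 0)ᵀ = 0. ✓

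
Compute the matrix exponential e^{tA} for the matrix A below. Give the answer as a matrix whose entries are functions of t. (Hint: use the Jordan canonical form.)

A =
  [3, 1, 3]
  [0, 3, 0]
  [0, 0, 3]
e^{tA} =
  [exp(3*t), t*exp(3*t), 3*t*exp(3*t)]
  [0, exp(3*t), 0]
  [0, 0, exp(3*t)]

Strategy: write A = P · J · P⁻¹ where J is a Jordan canonical form, so e^{tA} = P · e^{tJ} · P⁻¹, and e^{tJ} can be computed block-by-block.

A has Jordan form
J =
  [3, 1, 0]
  [0, 3, 0]
  [0, 0, 3]
(up to reordering of blocks).

Per-block formulas:
  For a 1×1 block at λ = 3: exp(t · [3]) = [e^(3t)].
  For a 2×2 Jordan block J_2(3): exp(t · J_2(3)) = e^(3t)·(I + t·N), where N is the 2×2 nilpotent shift.

After assembling e^{tJ} and conjugating by P, we get:

e^{tA} =
  [exp(3*t), t*exp(3*t), 3*t*exp(3*t)]
  [0, exp(3*t), 0]
  [0, 0, exp(3*t)]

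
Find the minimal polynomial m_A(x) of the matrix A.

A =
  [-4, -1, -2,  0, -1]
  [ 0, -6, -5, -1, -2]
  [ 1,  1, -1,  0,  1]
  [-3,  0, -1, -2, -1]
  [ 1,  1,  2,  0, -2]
x^3 + 9*x^2 + 27*x + 27

The characteristic polynomial is χ_A(x) = (x + 3)^5, so the eigenvalues are known. The minimal polynomial is
  m_A(x) = Π_λ (x − λ)^{k_λ}
where k_λ is the size of the *largest* Jordan block for λ (equivalently, the smallest k with (A − λI)^k v = 0 for every generalised eigenvector v of λ).

  λ = -3: largest Jordan block has size 3, contributing (x + 3)^3

So m_A(x) = (x + 3)^3 = x^3 + 9*x^2 + 27*x + 27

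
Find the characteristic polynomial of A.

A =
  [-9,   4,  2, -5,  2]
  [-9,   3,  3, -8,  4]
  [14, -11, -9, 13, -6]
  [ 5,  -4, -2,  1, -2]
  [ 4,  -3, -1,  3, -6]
x^5 + 20*x^4 + 160*x^3 + 640*x^2 + 1280*x + 1024

Expanding det(x·I − A) (e.g. by cofactor expansion or by noting that A is similar to its Jordan form J, which has the same characteristic polynomial as A) gives
  χ_A(x) = x^5 + 20*x^4 + 160*x^3 + 640*x^2 + 1280*x + 1024
which factors as (x + 4)^5. The eigenvalues (with algebraic multiplicities) are λ = -4 with multiplicity 5.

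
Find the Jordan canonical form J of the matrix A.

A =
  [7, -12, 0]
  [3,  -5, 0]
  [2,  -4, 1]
J_2(1) ⊕ J_1(1)

The characteristic polynomial is
  det(x·I − A) = x^3 - 3*x^2 + 3*x - 1 = (x - 1)^3

Eigenvalues and multiplicities (the geometric multiplicity of λ is n − rank(A − λI), which equals the number of Jordan blocks for λ):
  λ = 1: algebraic multiplicity = 3, geometric multiplicity = 2

Determining the block sizes for each eigenvalue:
  λ = 1: 2 blocks summing to 3 forces exactly one block of size 2 and the rest size 1 → block sizes [2, 1]

Assembling the blocks gives a Jordan form
J =
  [1, 1, 0]
  [0, 1, 0]
  [0, 0, 1]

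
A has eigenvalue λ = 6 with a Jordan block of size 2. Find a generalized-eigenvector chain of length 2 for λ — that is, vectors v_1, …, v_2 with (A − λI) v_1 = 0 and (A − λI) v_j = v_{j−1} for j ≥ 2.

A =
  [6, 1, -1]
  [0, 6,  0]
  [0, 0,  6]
A Jordan chain for λ = 6 of length 2:
v_1 = (1, 0, 0)ᵀ
v_2 = (0, 1, 0)ᵀ

Let N = A − (6)·I. We want v_2 with N^2 v_2 = 0 but N^1 v_2 ≠ 0; then v_{j-1} := N · v_j for j = 2, …, 2.

Pick v_2 = (0, 1, 0)ᵀ.
Then v_1 = N · v_2 = (1, 0, 0)ᵀ.

Sanity check: (A − (6)·I) v_1 = (0, 0, 0)ᵀ = 0. ✓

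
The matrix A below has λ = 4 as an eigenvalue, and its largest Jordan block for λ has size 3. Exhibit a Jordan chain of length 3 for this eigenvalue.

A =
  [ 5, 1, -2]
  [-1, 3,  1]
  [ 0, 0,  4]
A Jordan chain for λ = 4 of length 3:
v_1 = (-1, 1, 0)ᵀ
v_2 = (-2, 1, 0)ᵀ
v_3 = (0, 0, 1)ᵀ

Let N = A − (4)·I. We want v_3 with N^3 v_3 = 0 but N^2 v_3 ≠ 0; then v_{j-1} := N · v_j for j = 3, …, 2.

Pick v_3 = (0, 0, 1)ᵀ.
Then v_2 = N · v_3 = (-2, 1, 0)ᵀ.
Then v_1 = N · v_2 = (-1, 1, 0)ᵀ.

Sanity check: (A − (4)·I) v_1 = (0, 0, 0)ᵀ = 0. ✓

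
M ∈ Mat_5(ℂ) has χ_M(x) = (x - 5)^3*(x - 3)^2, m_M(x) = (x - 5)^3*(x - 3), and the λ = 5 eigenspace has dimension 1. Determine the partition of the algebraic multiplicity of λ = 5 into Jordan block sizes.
Block sizes for λ = 5: [3]

Step 1 — from the characteristic polynomial, algebraic multiplicity of λ = 5 is 3. From dim ker(M − (5)·I) = 1, there are exactly 1 Jordan blocks for λ = 5.
Step 2 — from the minimal polynomial, the factor (x − 5)^3 tells us the largest block for λ = 5 has size 3.
Step 3 — with total size 3, 1 blocks, and largest block 3, the block sizes (in nonincreasing order) are [3].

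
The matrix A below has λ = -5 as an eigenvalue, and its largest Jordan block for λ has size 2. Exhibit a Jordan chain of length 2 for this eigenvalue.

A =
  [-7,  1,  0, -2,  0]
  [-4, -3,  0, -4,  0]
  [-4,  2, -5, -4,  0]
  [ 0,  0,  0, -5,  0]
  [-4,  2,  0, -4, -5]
A Jordan chain for λ = -5 of length 2:
v_1 = (-2, -4, -4, 0, -4)ᵀ
v_2 = (1, 0, 0, 0, 0)ᵀ

Let N = A − (-5)·I. We want v_2 with N^2 v_2 = 0 but N^1 v_2 ≠ 0; then v_{j-1} := N · v_j for j = 2, …, 2.

Pick v_2 = (1, 0, 0, 0, 0)ᵀ.
Then v_1 = N · v_2 = (-2, -4, -4, 0, -4)ᵀ.

Sanity check: (A − (-5)·I) v_1 = (0, 0, 0, 0, 0)ᵀ = 0. ✓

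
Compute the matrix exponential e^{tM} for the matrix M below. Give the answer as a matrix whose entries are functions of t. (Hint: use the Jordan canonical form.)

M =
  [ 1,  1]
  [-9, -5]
e^{tM} =
  [3*t*exp(-2*t) + exp(-2*t), t*exp(-2*t)]
  [-9*t*exp(-2*t), -3*t*exp(-2*t) + exp(-2*t)]

Strategy: write M = P · J · P⁻¹ where J is a Jordan canonical form, so e^{tM} = P · e^{tJ} · P⁻¹, and e^{tJ} can be computed block-by-block.

M has Jordan form
J =
  [-2,  1]
  [ 0, -2]
(up to reordering of blocks).

Per-block formulas:
  For a 2×2 Jordan block J_2(-2): exp(t · J_2(-2)) = e^(-2t)·(I + t·N), where N is the 2×2 nilpotent shift.

After assembling e^{tJ} and conjugating by P, we get:

e^{tM} =
  [3*t*exp(-2*t) + exp(-2*t), t*exp(-2*t)]
  [-9*t*exp(-2*t), -3*t*exp(-2*t) + exp(-2*t)]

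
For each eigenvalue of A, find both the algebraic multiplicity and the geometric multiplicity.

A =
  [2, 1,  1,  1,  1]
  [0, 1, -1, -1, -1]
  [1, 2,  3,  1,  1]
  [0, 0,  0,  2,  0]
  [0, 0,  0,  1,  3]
λ = 2: alg = 4, geom = 2; λ = 3: alg = 1, geom = 1

Step 1 — factor the characteristic polynomial to read off the algebraic multiplicities:
  χ_A(x) = (x - 3)*(x - 2)^4

Step 2 — compute geometric multiplicities via the rank-nullity identity g(λ) = n − rank(A − λI):
  rank(A − (2)·I) = 3, so dim ker(A − (2)·I) = n − 3 = 2
  rank(A − (3)·I) = 4, so dim ker(A − (3)·I) = n − 4 = 1

Summary:
  λ = 2: algebraic multiplicity = 4, geometric multiplicity = 2
  λ = 3: algebraic multiplicity = 1, geometric multiplicity = 1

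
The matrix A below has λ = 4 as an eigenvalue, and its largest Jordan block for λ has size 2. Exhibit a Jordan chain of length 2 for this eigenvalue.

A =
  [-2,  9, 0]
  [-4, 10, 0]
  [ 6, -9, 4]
A Jordan chain for λ = 4 of length 2:
v_1 = (-6, -4, 6)ᵀ
v_2 = (1, 0, 0)ᵀ

Let N = A − (4)·I. We want v_2 with N^2 v_2 = 0 but N^1 v_2 ≠ 0; then v_{j-1} := N · v_j for j = 2, …, 2.

Pick v_2 = (1, 0, 0)ᵀ.
Then v_1 = N · v_2 = (-6, -4, 6)ᵀ.

Sanity check: (A − (4)·I) v_1 = (0, 0, 0)ᵀ = 0. ✓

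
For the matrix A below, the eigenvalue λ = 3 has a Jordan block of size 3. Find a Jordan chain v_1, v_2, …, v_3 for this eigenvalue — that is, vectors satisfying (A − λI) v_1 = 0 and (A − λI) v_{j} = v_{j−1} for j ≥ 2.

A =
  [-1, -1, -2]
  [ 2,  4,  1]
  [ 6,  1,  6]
A Jordan chain for λ = 3 of length 3:
v_1 = (2, 0, -4)ᵀ
v_2 = (-4, 2, 6)ᵀ
v_3 = (1, 0, 0)ᵀ

Let N = A − (3)·I. We want v_3 with N^3 v_3 = 0 but N^2 v_3 ≠ 0; then v_{j-1} := N · v_j for j = 3, …, 2.

Pick v_3 = (1, 0, 0)ᵀ.
Then v_2 = N · v_3 = (-4, 2, 6)ᵀ.
Then v_1 = N · v_2 = (2, 0, -4)ᵀ.

Sanity check: (A − (3)·I) v_1 = (0, 0, 0)ᵀ = 0. ✓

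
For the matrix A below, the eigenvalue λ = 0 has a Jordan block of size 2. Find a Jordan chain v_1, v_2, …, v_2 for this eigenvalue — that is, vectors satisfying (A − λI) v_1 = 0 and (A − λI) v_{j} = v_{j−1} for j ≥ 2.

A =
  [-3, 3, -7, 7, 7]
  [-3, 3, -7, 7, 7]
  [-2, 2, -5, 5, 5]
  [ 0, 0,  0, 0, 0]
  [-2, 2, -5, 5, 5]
A Jordan chain for λ = 0 of length 2:
v_1 = (-3, -3, -2, 0, -2)ᵀ
v_2 = (1, 0, 0, 0, 0)ᵀ

Let N = A − (0)·I. We want v_2 with N^2 v_2 = 0 but N^1 v_2 ≠ 0; then v_{j-1} := N · v_j for j = 2, …, 2.

Pick v_2 = (1, 0, 0, 0, 0)ᵀ.
Then v_1 = N · v_2 = (-3, -3, -2, 0, -2)ᵀ.

Sanity check: (A − (0)·I) v_1 = (0, 0, 0, 0, 0)ᵀ = 0. ✓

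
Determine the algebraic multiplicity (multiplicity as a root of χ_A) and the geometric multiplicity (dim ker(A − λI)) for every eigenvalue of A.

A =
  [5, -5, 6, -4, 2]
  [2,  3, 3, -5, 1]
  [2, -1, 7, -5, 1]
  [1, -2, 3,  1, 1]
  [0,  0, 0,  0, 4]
λ = 4: alg = 5, geom = 3

Step 1 — factor the characteristic polynomial to read off the algebraic multiplicities:
  χ_A(x) = (x - 4)^5

Step 2 — compute geometric multiplicities via the rank-nullity identity g(λ) = n − rank(A − λI):
  rank(A − (4)·I) = 2, so dim ker(A − (4)·I) = n − 2 = 3

Summary:
  λ = 4: algebraic multiplicity = 5, geometric multiplicity = 3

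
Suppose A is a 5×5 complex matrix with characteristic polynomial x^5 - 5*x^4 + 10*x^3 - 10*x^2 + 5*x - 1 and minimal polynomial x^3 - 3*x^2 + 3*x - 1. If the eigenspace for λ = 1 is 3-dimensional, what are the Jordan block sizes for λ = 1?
Block sizes for λ = 1: [3, 1, 1]

Step 1 — from the characteristic polynomial, algebraic multiplicity of λ = 1 is 5. From dim ker(A − (1)·I) = 3, there are exactly 3 Jordan blocks for λ = 1.
Step 2 — from the minimal polynomial, the factor (x − 1)^3 tells us the largest block for λ = 1 has size 3.
Step 3 — with total size 5, 3 blocks, and largest block 3, the block sizes (in nonincreasing order) are [3, 1, 1].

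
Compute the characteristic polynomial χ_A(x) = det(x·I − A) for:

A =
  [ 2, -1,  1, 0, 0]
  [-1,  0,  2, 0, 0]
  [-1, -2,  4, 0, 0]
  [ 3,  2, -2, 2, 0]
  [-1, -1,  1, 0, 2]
x^5 - 10*x^4 + 40*x^3 - 80*x^2 + 80*x - 32

Expanding det(x·I − A) (e.g. by cofactor expansion or by noting that A is similar to its Jordan form J, which has the same characteristic polynomial as A) gives
  χ_A(x) = x^5 - 10*x^4 + 40*x^3 - 80*x^2 + 80*x - 32
which factors as (x - 2)^5. The eigenvalues (with algebraic multiplicities) are λ = 2 with multiplicity 5.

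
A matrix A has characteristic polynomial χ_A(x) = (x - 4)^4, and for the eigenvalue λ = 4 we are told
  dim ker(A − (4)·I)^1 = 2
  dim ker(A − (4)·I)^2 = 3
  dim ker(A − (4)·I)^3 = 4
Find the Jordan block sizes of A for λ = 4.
Block sizes for λ = 4: [3, 1]

From the dimensions of kernels of powers, the number of Jordan blocks of size at least j is d_j − d_{j−1} where d_j = dim ker(N^j) (with d_0 = 0). Computing the differences gives [2, 1, 1].
The number of blocks of size exactly k is (#blocks of size ≥ k) − (#blocks of size ≥ k + 1), so the partition is: 1 block(s) of size 1, 1 block(s) of size 3.
In nonincreasing order the block sizes are [3, 1].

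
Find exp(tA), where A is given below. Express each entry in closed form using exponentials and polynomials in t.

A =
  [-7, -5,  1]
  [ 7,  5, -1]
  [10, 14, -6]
e^{tA} =
  [t*exp(-4*t) - 1 + 2*exp(-4*t), -t*exp(-4*t) - 1 + exp(-4*t), t*exp(-4*t)]
  [-t*exp(-4*t) + 2 - 2*exp(-4*t), t*exp(-4*t) + 2 - exp(-4*t), -t*exp(-4*t)]
  [-2*t*exp(-4*t) + 3 - 3*exp(-4*t), 2*t*exp(-4*t) + 3 - 3*exp(-4*t), -2*t*exp(-4*t) + exp(-4*t)]

Strategy: write A = P · J · P⁻¹ where J is a Jordan canonical form, so e^{tA} = P · e^{tJ} · P⁻¹, and e^{tJ} can be computed block-by-block.

A has Jordan form
J =
  [-4,  1, 0]
  [ 0, -4, 0]
  [ 0,  0, 0]
(up to reordering of blocks).

Per-block formulas:
  For a 2×2 Jordan block J_2(-4): exp(t · J_2(-4)) = e^(-4t)·(I + t·N), where N is the 2×2 nilpotent shift.
  For a 1×1 block at λ = 0: exp(t · [0]) = [e^(0t)].

After assembling e^{tJ} and conjugating by P, we get:

e^{tA} =
  [t*exp(-4*t) - 1 + 2*exp(-4*t), -t*exp(-4*t) - 1 + exp(-4*t), t*exp(-4*t)]
  [-t*exp(-4*t) + 2 - 2*exp(-4*t), t*exp(-4*t) + 2 - exp(-4*t), -t*exp(-4*t)]
  [-2*t*exp(-4*t) + 3 - 3*exp(-4*t), 2*t*exp(-4*t) + 3 - 3*exp(-4*t), -2*t*exp(-4*t) + exp(-4*t)]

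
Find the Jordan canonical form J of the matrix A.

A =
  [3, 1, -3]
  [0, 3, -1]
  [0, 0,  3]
J_3(3)

The characteristic polynomial is
  det(x·I − A) = x^3 - 9*x^2 + 27*x - 27 = (x - 3)^3

Eigenvalues and multiplicities (the geometric multiplicity of λ is n − rank(A − λI), which equals the number of Jordan blocks for λ):
  λ = 3: algebraic multiplicity = 3, geometric multiplicity = 1

Determining the block sizes for each eigenvalue:
  λ = 3: one block (gm = 1), so the single block has size am = 3 → block sizes [3]

Assembling the blocks gives a Jordan form
J =
  [3, 1, 0]
  [0, 3, 1]
  [0, 0, 3]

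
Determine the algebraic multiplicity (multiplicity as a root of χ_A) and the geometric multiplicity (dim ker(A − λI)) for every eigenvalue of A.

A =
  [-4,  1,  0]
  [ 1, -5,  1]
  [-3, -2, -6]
λ = -5: alg = 3, geom = 1

Step 1 — factor the characteristic polynomial to read off the algebraic multiplicities:
  χ_A(x) = (x + 5)^3

Step 2 — compute geometric multiplicities via the rank-nullity identity g(λ) = n − rank(A − λI):
  rank(A − (-5)·I) = 2, so dim ker(A − (-5)·I) = n − 2 = 1

Summary:
  λ = -5: algebraic multiplicity = 3, geometric multiplicity = 1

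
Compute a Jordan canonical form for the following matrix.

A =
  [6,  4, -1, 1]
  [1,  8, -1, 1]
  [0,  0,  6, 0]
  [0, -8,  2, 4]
J_3(6) ⊕ J_1(6)

The characteristic polynomial is
  det(x·I − A) = x^4 - 24*x^3 + 216*x^2 - 864*x + 1296 = (x - 6)^4

Eigenvalues and multiplicities (the geometric multiplicity of λ is n − rank(A − λI), which equals the number of Jordan blocks for λ):
  λ = 6: algebraic multiplicity = 4, geometric multiplicity = 2

Determining the block sizes for each eigenvalue:
  λ = 6: with am = 4 and gm = 2, the partition is not yet determined (e.g. several partitions of 4 into 2 parts exist). Let N = A − (6)·I. Computing rank(N^1) = 2, rank(N^2) = 1, rank(N^3) = 0; the number of blocks of size ≥ j is rank(N^{j−1}) − rank(N^j), giving [2, 1, 1]. So we have 1 block(s) of size 3, 1 block(s) of size 1 → block sizes [3, 1]

Assembling the blocks gives a Jordan form
J =
  [6, 1, 0, 0]
  [0, 6, 1, 0]
  [0, 0, 6, 0]
  [0, 0, 0, 6]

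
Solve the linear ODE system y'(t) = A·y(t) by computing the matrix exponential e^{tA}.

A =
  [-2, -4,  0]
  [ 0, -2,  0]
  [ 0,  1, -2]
e^{tA} =
  [exp(-2*t), -4*t*exp(-2*t), 0]
  [0, exp(-2*t), 0]
  [0, t*exp(-2*t), exp(-2*t)]

Strategy: write A = P · J · P⁻¹ where J is a Jordan canonical form, so e^{tA} = P · e^{tJ} · P⁻¹, and e^{tJ} can be computed block-by-block.

A has Jordan form
J =
  [-2,  1,  0]
  [ 0, -2,  0]
  [ 0,  0, -2]
(up to reordering of blocks).

Per-block formulas:
  For a 1×1 block at λ = -2: exp(t · [-2]) = [e^(-2t)].
  For a 2×2 Jordan block J_2(-2): exp(t · J_2(-2)) = e^(-2t)·(I + t·N), where N is the 2×2 nilpotent shift.

After assembling e^{tJ} and conjugating by P, we get:

e^{tA} =
  [exp(-2*t), -4*t*exp(-2*t), 0]
  [0, exp(-2*t), 0]
  [0, t*exp(-2*t), exp(-2*t)]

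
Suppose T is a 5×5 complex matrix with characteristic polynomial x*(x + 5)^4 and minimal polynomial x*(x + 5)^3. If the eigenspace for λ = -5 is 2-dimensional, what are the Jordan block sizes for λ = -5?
Block sizes for λ = -5: [3, 1]

Step 1 — from the characteristic polynomial, algebraic multiplicity of λ = -5 is 4. From dim ker(T − (-5)·I) = 2, there are exactly 2 Jordan blocks for λ = -5.
Step 2 — from the minimal polynomial, the factor (x + 5)^3 tells us the largest block for λ = -5 has size 3.
Step 3 — with total size 4, 2 blocks, and largest block 3, the block sizes (in nonincreasing order) are [3, 1].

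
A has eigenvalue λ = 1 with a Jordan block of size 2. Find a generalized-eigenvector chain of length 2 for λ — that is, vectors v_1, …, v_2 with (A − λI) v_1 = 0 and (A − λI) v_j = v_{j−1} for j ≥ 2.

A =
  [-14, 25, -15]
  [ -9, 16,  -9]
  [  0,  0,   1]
A Jordan chain for λ = 1 of length 2:
v_1 = (-15, -9, 0)ᵀ
v_2 = (1, 0, 0)ᵀ

Let N = A − (1)·I. We want v_2 with N^2 v_2 = 0 but N^1 v_2 ≠ 0; then v_{j-1} := N · v_j for j = 2, …, 2.

Pick v_2 = (1, 0, 0)ᵀ.
Then v_1 = N · v_2 = (-15, -9, 0)ᵀ.

Sanity check: (A − (1)·I) v_1 = (0, 0, 0)ᵀ = 0. ✓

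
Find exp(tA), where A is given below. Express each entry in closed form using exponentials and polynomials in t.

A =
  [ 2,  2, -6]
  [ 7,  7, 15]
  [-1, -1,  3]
e^{tA} =
  [2*t*exp(6*t) + 1, 2*t*exp(6*t), 6*t*exp(6*t) - 2*exp(6*t) + 2]
  [t*exp(6*t) + exp(6*t) - 1, t*exp(6*t) + exp(6*t), 3*t*exp(6*t) + 2*exp(6*t) - 2]
  [-t*exp(6*t), -t*exp(6*t), -3*t*exp(6*t) + exp(6*t)]

Strategy: write A = P · J · P⁻¹ where J is a Jordan canonical form, so e^{tA} = P · e^{tJ} · P⁻¹, and e^{tJ} can be computed block-by-block.

A has Jordan form
J =
  [0, 0, 0]
  [0, 6, 1]
  [0, 0, 6]
(up to reordering of blocks).

Per-block formulas:
  For a 1×1 block at λ = 0: exp(t · [0]) = [e^(0t)].
  For a 2×2 Jordan block J_2(6): exp(t · J_2(6)) = e^(6t)·(I + t·N), where N is the 2×2 nilpotent shift.

After assembling e^{tJ} and conjugating by P, we get:

e^{tA} =
  [2*t*exp(6*t) + 1, 2*t*exp(6*t), 6*t*exp(6*t) - 2*exp(6*t) + 2]
  [t*exp(6*t) + exp(6*t) - 1, t*exp(6*t) + exp(6*t), 3*t*exp(6*t) + 2*exp(6*t) - 2]
  [-t*exp(6*t), -t*exp(6*t), -3*t*exp(6*t) + exp(6*t)]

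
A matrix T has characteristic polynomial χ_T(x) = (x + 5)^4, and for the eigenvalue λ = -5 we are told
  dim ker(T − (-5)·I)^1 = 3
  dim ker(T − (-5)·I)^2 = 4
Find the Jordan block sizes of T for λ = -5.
Block sizes for λ = -5: [2, 1, 1]

From the dimensions of kernels of powers, the number of Jordan blocks of size at least j is d_j − d_{j−1} where d_j = dim ker(N^j) (with d_0 = 0). Computing the differences gives [3, 1].
The number of blocks of size exactly k is (#blocks of size ≥ k) − (#blocks of size ≥ k + 1), so the partition is: 2 block(s) of size 1, 1 block(s) of size 2.
In nonincreasing order the block sizes are [2, 1, 1].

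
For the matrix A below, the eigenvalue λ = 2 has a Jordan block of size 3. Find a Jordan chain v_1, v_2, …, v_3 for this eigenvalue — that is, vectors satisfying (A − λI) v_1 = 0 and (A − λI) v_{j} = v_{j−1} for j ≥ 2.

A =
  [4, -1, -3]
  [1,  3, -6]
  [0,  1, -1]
A Jordan chain for λ = 2 of length 3:
v_1 = (3, 3, 1)ᵀ
v_2 = (2, 1, 0)ᵀ
v_3 = (1, 0, 0)ᵀ

Let N = A − (2)·I. We want v_3 with N^3 v_3 = 0 but N^2 v_3 ≠ 0; then v_{j-1} := N · v_j for j = 3, …, 2.

Pick v_3 = (1, 0, 0)ᵀ.
Then v_2 = N · v_3 = (2, 1, 0)ᵀ.
Then v_1 = N · v_2 = (3, 3, 1)ᵀ.

Sanity check: (A − (2)·I) v_1 = (0, 0, 0)ᵀ = 0. ✓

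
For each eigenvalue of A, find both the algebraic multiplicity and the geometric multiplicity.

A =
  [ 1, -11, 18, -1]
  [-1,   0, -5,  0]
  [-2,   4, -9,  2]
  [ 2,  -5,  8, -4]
λ = -3: alg = 4, geom = 2

Step 1 — factor the characteristic polynomial to read off the algebraic multiplicities:
  χ_A(x) = (x + 3)^4

Step 2 — compute geometric multiplicities via the rank-nullity identity g(λ) = n − rank(A − λI):
  rank(A − (-3)·I) = 2, so dim ker(A − (-3)·I) = n − 2 = 2

Summary:
  λ = -3: algebraic multiplicity = 4, geometric multiplicity = 2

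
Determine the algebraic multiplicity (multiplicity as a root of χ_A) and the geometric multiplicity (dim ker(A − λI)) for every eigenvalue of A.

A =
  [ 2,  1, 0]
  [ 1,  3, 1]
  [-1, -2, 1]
λ = 2: alg = 3, geom = 1

Step 1 — factor the characteristic polynomial to read off the algebraic multiplicities:
  χ_A(x) = (x - 2)^3

Step 2 — compute geometric multiplicities via the rank-nullity identity g(λ) = n − rank(A − λI):
  rank(A − (2)·I) = 2, so dim ker(A − (2)·I) = n − 2 = 1

Summary:
  λ = 2: algebraic multiplicity = 3, geometric multiplicity = 1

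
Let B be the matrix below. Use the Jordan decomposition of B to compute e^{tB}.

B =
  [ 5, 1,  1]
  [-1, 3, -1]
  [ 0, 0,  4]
e^{tB} =
  [t*exp(4*t) + exp(4*t), t*exp(4*t), t*exp(4*t)]
  [-t*exp(4*t), -t*exp(4*t) + exp(4*t), -t*exp(4*t)]
  [0, 0, exp(4*t)]

Strategy: write B = P · J · P⁻¹ where J is a Jordan canonical form, so e^{tB} = P · e^{tJ} · P⁻¹, and e^{tJ} can be computed block-by-block.

B has Jordan form
J =
  [4, 1, 0]
  [0, 4, 0]
  [0, 0, 4]
(up to reordering of blocks).

Per-block formulas:
  For a 2×2 Jordan block J_2(4): exp(t · J_2(4)) = e^(4t)·(I + t·N), where N is the 2×2 nilpotent shift.
  For a 1×1 block at λ = 4: exp(t · [4]) = [e^(4t)].

After assembling e^{tJ} and conjugating by P, we get:

e^{tB} =
  [t*exp(4*t) + exp(4*t), t*exp(4*t), t*exp(4*t)]
  [-t*exp(4*t), -t*exp(4*t) + exp(4*t), -t*exp(4*t)]
  [0, 0, exp(4*t)]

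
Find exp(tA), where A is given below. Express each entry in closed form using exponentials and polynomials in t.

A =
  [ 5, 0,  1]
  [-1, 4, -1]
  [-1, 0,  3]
e^{tA} =
  [t*exp(4*t) + exp(4*t), 0, t*exp(4*t)]
  [-t*exp(4*t), exp(4*t), -t*exp(4*t)]
  [-t*exp(4*t), 0, -t*exp(4*t) + exp(4*t)]

Strategy: write A = P · J · P⁻¹ where J is a Jordan canonical form, so e^{tA} = P · e^{tJ} · P⁻¹, and e^{tJ} can be computed block-by-block.

A has Jordan form
J =
  [4, 1, 0]
  [0, 4, 0]
  [0, 0, 4]
(up to reordering of blocks).

Per-block formulas:
  For a 1×1 block at λ = 4: exp(t · [4]) = [e^(4t)].
  For a 2×2 Jordan block J_2(4): exp(t · J_2(4)) = e^(4t)·(I + t·N), where N is the 2×2 nilpotent shift.

After assembling e^{tJ} and conjugating by P, we get:

e^{tA} =
  [t*exp(4*t) + exp(4*t), 0, t*exp(4*t)]
  [-t*exp(4*t), exp(4*t), -t*exp(4*t)]
  [-t*exp(4*t), 0, -t*exp(4*t) + exp(4*t)]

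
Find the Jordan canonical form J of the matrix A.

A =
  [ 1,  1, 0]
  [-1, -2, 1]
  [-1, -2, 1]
J_3(0)

The characteristic polynomial is
  det(x·I − A) = x^3

Eigenvalues and multiplicities (the geometric multiplicity of λ is n − rank(A − λI), which equals the number of Jordan blocks for λ):
  λ = 0: algebraic multiplicity = 3, geometric multiplicity = 1

Determining the block sizes for each eigenvalue:
  λ = 0: one block (gm = 1), so the single block has size am = 3 → block sizes [3]

Assembling the blocks gives a Jordan form
J =
  [0, 1, 0]
  [0, 0, 1]
  [0, 0, 0]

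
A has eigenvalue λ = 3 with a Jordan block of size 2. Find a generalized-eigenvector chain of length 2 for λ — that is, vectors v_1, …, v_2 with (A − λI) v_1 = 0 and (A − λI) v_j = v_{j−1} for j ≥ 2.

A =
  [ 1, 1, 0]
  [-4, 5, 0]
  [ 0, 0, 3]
A Jordan chain for λ = 3 of length 2:
v_1 = (-2, -4, 0)ᵀ
v_2 = (1, 0, 0)ᵀ

Let N = A − (3)·I. We want v_2 with N^2 v_2 = 0 but N^1 v_2 ≠ 0; then v_{j-1} := N · v_j for j = 2, …, 2.

Pick v_2 = (1, 0, 0)ᵀ.
Then v_1 = N · v_2 = (-2, -4, 0)ᵀ.

Sanity check: (A − (3)·I) v_1 = (0, 0, 0)ᵀ = 0. ✓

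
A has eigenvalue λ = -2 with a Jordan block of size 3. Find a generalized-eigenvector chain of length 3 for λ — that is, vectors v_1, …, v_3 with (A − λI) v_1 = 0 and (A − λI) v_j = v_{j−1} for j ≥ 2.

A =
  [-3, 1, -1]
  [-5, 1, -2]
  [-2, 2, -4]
A Jordan chain for λ = -2 of length 3:
v_1 = (-2, -6, -4)ᵀ
v_2 = (-1, -5, -2)ᵀ
v_3 = (1, 0, 0)ᵀ

Let N = A − (-2)·I. We want v_3 with N^3 v_3 = 0 but N^2 v_3 ≠ 0; then v_{j-1} := N · v_j for j = 3, …, 2.

Pick v_3 = (1, 0, 0)ᵀ.
Then v_2 = N · v_3 = (-1, -5, -2)ᵀ.
Then v_1 = N · v_2 = (-2, -6, -4)ᵀ.

Sanity check: (A − (-2)·I) v_1 = (0, 0, 0)ᵀ = 0. ✓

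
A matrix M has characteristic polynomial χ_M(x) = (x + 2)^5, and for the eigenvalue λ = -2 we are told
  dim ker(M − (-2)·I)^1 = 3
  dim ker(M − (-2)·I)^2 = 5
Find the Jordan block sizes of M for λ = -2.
Block sizes for λ = -2: [2, 2, 1]

From the dimensions of kernels of powers, the number of Jordan blocks of size at least j is d_j − d_{j−1} where d_j = dim ker(N^j) (with d_0 = 0). Computing the differences gives [3, 2].
The number of blocks of size exactly k is (#blocks of size ≥ k) − (#blocks of size ≥ k + 1), so the partition is: 1 block(s) of size 1, 2 block(s) of size 2.
In nonincreasing order the block sizes are [2, 2, 1].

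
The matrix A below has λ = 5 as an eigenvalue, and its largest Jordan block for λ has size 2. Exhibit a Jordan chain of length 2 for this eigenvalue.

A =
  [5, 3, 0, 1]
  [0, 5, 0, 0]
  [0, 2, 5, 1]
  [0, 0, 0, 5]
A Jordan chain for λ = 5 of length 2:
v_1 = (3, 0, 2, 0)ᵀ
v_2 = (0, 1, 0, 0)ᵀ

Let N = A − (5)·I. We want v_2 with N^2 v_2 = 0 but N^1 v_2 ≠ 0; then v_{j-1} := N · v_j for j = 2, …, 2.

Pick v_2 = (0, 1, 0, 0)ᵀ.
Then v_1 = N · v_2 = (3, 0, 2, 0)ᵀ.

Sanity check: (A − (5)·I) v_1 = (0, 0, 0, 0)ᵀ = 0. ✓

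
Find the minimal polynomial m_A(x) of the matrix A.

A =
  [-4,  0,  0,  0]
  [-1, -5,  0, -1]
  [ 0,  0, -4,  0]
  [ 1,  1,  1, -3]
x^3 + 12*x^2 + 48*x + 64

The characteristic polynomial is χ_A(x) = (x + 4)^4, so the eigenvalues are known. The minimal polynomial is
  m_A(x) = Π_λ (x − λ)^{k_λ}
where k_λ is the size of the *largest* Jordan block for λ (equivalently, the smallest k with (A − λI)^k v = 0 for every generalised eigenvector v of λ).

  λ = -4: largest Jordan block has size 3, contributing (x + 4)^3

So m_A(x) = (x + 4)^3 = x^3 + 12*x^2 + 48*x + 64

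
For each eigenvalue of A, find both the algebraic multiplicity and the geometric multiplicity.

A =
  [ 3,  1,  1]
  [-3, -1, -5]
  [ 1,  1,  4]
λ = 2: alg = 3, geom = 1

Step 1 — factor the characteristic polynomial to read off the algebraic multiplicities:
  χ_A(x) = (x - 2)^3

Step 2 — compute geometric multiplicities via the rank-nullity identity g(λ) = n − rank(A − λI):
  rank(A − (2)·I) = 2, so dim ker(A − (2)·I) = n − 2 = 1

Summary:
  λ = 2: algebraic multiplicity = 3, geometric multiplicity = 1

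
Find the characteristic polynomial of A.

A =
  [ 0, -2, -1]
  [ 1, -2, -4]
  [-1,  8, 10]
x^3 - 8*x^2 + 13*x - 6

Expanding det(x·I − A) (e.g. by cofactor expansion or by noting that A is similar to its Jordan form J, which has the same characteristic polynomial as A) gives
  χ_A(x) = x^3 - 8*x^2 + 13*x - 6
which factors as (x - 6)*(x - 1)^2. The eigenvalues (with algebraic multiplicities) are λ = 1 with multiplicity 2, λ = 6 with multiplicity 1.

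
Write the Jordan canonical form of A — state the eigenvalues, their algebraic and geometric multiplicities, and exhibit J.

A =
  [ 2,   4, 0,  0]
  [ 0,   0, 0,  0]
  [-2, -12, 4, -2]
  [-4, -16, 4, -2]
J_1(0) ⊕ J_1(0) ⊕ J_1(2) ⊕ J_1(2)

The characteristic polynomial is
  det(x·I − A) = x^4 - 4*x^3 + 4*x^2 = x^2*(x - 2)^2

Eigenvalues and multiplicities (the geometric multiplicity of λ is n − rank(A − λI), which equals the number of Jordan blocks for λ):
  λ = 0: algebraic multiplicity = 2, geometric multiplicity = 2
  λ = 2: algebraic multiplicity = 2, geometric multiplicity = 2

Determining the block sizes for each eigenvalue:
  λ = 0: gm = am = 2, so every block has size 1 → block sizes [1, 1]
  λ = 2: gm = am = 2, so every block has size 1 → block sizes [1, 1]

Assembling the blocks gives a Jordan form
J =
  [0, 0, 0, 0]
  [0, 0, 0, 0]
  [0, 0, 2, 0]
  [0, 0, 0, 2]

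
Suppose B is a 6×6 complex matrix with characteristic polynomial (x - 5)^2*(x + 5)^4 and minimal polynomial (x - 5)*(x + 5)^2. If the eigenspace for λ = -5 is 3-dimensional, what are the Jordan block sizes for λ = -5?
Block sizes for λ = -5: [2, 1, 1]

Step 1 — from the characteristic polynomial, algebraic multiplicity of λ = -5 is 4. From dim ker(B − (-5)·I) = 3, there are exactly 3 Jordan blocks for λ = -5.
Step 2 — from the minimal polynomial, the factor (x + 5)^2 tells us the largest block for λ = -5 has size 2.
Step 3 — with total size 4, 3 blocks, and largest block 2, the block sizes (in nonincreasing order) are [2, 1, 1].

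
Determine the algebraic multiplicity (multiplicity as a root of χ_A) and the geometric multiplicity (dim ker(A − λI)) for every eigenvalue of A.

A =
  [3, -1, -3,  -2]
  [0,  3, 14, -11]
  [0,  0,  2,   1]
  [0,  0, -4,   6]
λ = 3: alg = 2, geom = 1; λ = 4: alg = 2, geom = 1

Step 1 — factor the characteristic polynomial to read off the algebraic multiplicities:
  χ_A(x) = (x - 4)^2*(x - 3)^2

Step 2 — compute geometric multiplicities via the rank-nullity identity g(λ) = n − rank(A − λI):
  rank(A − (3)·I) = 3, so dim ker(A − (3)·I) = n − 3 = 1
  rank(A − (4)·I) = 3, so dim ker(A − (4)·I) = n − 3 = 1

Summary:
  λ = 3: algebraic multiplicity = 2, geometric multiplicity = 1
  λ = 4: algebraic multiplicity = 2, geometric multiplicity = 1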